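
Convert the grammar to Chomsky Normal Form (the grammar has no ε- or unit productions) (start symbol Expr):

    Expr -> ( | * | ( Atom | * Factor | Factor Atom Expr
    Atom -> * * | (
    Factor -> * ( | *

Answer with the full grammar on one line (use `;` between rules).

Introduce a nonterminal for each terminal appearing in a rule of length ≥ 2: X1 → (, X2 → *.
Binarize each right-hand side of length ≥ 3 by chaining fresh nonterminals (Y1, Y2, …): affected rules were Expr → Factor Atom Expr.

Expr -> ( | * | X1 Atom | X2 Factor | Factor Y1; Atom -> X2 X2 | (; Factor -> X2 X1 | *; X1 -> (; X2 -> *; Y1 -> Atom Expr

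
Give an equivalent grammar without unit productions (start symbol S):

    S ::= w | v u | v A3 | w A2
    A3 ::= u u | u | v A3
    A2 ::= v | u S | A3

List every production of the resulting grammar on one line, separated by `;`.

S ::= w | v u | v A3 | w A2; A3 ::= u u | u | v A3; A2 ::= v | u S | u u | u | v A3

Unit pairs: A2 ⇒* {A3}.
For each unit pair (A, B), copy every non-unit production of B to A, then drop all unit productions.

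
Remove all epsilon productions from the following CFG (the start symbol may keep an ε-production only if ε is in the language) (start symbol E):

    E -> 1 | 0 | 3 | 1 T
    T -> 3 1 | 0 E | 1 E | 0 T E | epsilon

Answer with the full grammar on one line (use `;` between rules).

E -> 1 | 0 | 3 | 1 T; T -> 3 1 | 0 E | 1 E | 0 T E

The nullable symbols are {T}.
ε ∉ L(G), so no ε-production is kept.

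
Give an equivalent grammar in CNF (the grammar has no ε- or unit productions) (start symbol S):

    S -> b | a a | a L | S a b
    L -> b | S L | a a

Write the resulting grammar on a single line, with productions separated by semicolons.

Introduce a nonterminal for each terminal appearing in a rule of length ≥ 2: X1 → a, X2 → b.
Binarize each right-hand side of length ≥ 3 by chaining fresh nonterminals (Y1, Y2, …): affected rules were S → S X1 X2.

S -> b | X1 X1 | X1 L | S Y1; L -> b | S L | X1 X1; X1 -> a; X2 -> b; Y1 -> X1 X2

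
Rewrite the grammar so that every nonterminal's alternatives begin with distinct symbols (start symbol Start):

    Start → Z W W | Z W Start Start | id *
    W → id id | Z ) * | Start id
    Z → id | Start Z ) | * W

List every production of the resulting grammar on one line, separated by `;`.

Start has alternatives sharing prefix 'Z W': factor to Start → Z W Start1 with Start1 → W | Start Start.

Start → id * | Z W Start1; W → id id | Z ) * | Start id; Z → id | Start Z ) | * W; Start1 → W | Start Start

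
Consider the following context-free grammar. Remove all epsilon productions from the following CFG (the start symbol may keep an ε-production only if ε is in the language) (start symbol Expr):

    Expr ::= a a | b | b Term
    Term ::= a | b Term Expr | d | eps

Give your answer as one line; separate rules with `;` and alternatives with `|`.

Nullable nonterminals: {Term}.
ε ∉ L(G), so no ε-production is kept.
Expand every rule over subsets of its nullable positions: Term → b Term Expr gives b Term Expr | b Expr.

Expr ::= a a | b | b Term; Term ::= a | b Term Expr | b Expr | d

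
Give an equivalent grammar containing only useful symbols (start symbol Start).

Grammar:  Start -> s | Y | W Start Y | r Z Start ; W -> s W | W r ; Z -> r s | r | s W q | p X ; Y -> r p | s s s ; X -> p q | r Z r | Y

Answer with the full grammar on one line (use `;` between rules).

Start -> s | Y | r Z Start; Z -> r s | r | p X; Y -> r p | s s s; X -> p q | r Z r | Y

Generating nonterminals: {Start, X, Y, Z}.
Reachable from Start after that: {Start, X, Y, Z}.
Removed useless symbols: {W} and every production mentioning them.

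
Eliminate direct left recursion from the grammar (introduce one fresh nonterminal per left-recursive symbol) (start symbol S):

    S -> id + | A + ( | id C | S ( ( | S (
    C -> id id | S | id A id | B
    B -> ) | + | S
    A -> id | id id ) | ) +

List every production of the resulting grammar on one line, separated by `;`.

S -> id + S' | A + ( S' | id C S'; C -> id id | S | id A id | B; B -> ) | + | S; A -> id | id id ) | ) +; S' -> ( ( S' | ( S' | ε

Directly left-recursive nonterminal: S.
For S: α = {( (, (}, β = {id +, A + (, id C}. Rewrite as S → β S' and S' → α S' | ε.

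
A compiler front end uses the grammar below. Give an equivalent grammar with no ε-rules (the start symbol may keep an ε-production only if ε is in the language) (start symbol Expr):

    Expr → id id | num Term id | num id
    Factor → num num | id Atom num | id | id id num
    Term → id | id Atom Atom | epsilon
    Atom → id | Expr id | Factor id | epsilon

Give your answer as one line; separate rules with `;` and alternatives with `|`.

The nullable symbols are {Atom, Term}.
ε ∉ L(G), so no ε-production is kept.
Add the nullable-subset variants: Expr → num Term id gives num Term id | num id. Factor → id Atom num gives id Atom num | id num. Term → id Atom Atom gives id Atom Atom | id Atom.

Expr → id id | num Term id | num id; Factor → num num | id Atom num | id num | id | id id num; Term → id | id Atom Atom | id Atom; Atom → id | Expr id | Factor id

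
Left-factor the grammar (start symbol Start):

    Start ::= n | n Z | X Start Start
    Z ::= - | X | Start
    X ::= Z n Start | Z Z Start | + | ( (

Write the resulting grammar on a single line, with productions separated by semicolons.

Start has alternatives sharing prefix 'n': factor to Start → n Start1 with Start1 → ε | Z.
X has alternatives sharing prefix 'Z': factor to X → Z X1 with X1 → n Start | Z Start.

Start ::= X Start Start | n Start1; Z ::= - | X | Start; X ::= + | ( ( | Z X1; Start1 ::= ε | Z; X1 ::= n Start | Z Start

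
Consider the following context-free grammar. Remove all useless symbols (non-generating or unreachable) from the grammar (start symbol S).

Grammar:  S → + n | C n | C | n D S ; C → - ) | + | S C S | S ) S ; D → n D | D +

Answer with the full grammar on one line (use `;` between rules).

S → + n | C n | C; C → - ) | + | S C S | S ) S

Generating nonterminals: {C, S}.
Reachable from S after that: {C, S}.
Removed useless symbols: {D} and every production mentioning them.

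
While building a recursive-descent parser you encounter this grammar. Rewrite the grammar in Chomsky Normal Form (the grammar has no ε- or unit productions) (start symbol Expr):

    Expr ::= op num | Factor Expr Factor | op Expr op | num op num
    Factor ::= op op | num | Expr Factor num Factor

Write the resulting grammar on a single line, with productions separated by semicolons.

Introduce a nonterminal for each terminal appearing in a rule of length ≥ 2: X1 → op, X2 → num.
Binarize each right-hand side of length ≥ 3 by chaining fresh nonterminals (Y1, Y2, …): affected rules were Expr → Factor Expr Factor; Expr → X1 Expr X1; Expr → X2 X1 X2; Factor → Expr Factor X2 Factor.

Expr ::= X1 X2 | Factor Y1 | X1 Y2 | X2 Y3; Factor ::= X1 X1 | num | Expr Y4; X1 ::= op; X2 ::= num; Y1 ::= Expr Factor; Y2 ::= Expr X1; Y3 ::= X1 X2; Y4 ::= Factor Y5; Y5 ::= X2 Factor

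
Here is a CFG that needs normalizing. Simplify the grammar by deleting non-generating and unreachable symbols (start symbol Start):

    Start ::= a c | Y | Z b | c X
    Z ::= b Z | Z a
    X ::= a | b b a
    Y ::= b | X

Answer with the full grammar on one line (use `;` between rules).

Start ::= a c | Y | c X; X ::= a | b b a; Y ::= b | X

Generating nonterminals: {Start, X, Y}.
Reachable from Start after that: {Start, X, Y}.
Removed useless symbols: {Z} and every production mentioning them.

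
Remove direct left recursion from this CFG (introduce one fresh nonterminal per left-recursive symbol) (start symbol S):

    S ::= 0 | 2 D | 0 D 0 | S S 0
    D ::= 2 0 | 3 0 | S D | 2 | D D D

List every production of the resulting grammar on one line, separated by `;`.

S ::= 0 S' | 2 D S' | 0 D 0 S'; D ::= 2 0 D' | 3 0 D' | S D D' | 2 D'; S' ::= S 0 S' | ε; D' ::= D D D' | ε

Left recursion appears on S, D.
For S: α = {S 0}, β = {0, 2 D, 0 D 0}. Rewrite as S → β S' and S' → α S' | ε.
For D: α = {D D}, β = {2 0, 3 0, S D, 2}. Rewrite as D → β D' and D' → α D' | ε.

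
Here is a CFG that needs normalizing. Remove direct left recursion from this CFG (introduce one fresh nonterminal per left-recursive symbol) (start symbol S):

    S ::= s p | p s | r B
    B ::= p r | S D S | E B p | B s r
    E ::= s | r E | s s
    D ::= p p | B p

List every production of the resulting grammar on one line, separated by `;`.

Left recursion appears on B.
For B: α = {s r}, β = {p r, S D S, E B p}. Rewrite as B → β B' and B' → α B' | ε.

S ::= s p | p s | r B; B ::= p r B' | S D S B' | E B p B'; E ::= s | r E | s s; D ::= p p | B p; B' ::= s r B' | ε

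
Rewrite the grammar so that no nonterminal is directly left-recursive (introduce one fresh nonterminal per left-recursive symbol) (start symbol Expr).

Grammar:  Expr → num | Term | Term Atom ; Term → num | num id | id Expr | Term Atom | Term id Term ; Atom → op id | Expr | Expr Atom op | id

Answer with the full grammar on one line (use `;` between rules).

Directly left-recursive nonterminal: Term.
For Term: α = {Atom, id Term}, β = {num, num id, id Expr}. Rewrite as Term → β Term1 and Term1 → α Term1 | ε.

Expr → num | Term | Term Atom; Term → num Term1 | num id Term1 | id Expr Term1; Atom → op id | Expr | Expr Atom op | id; Term1 → Atom Term1 | id Term Term1 | ε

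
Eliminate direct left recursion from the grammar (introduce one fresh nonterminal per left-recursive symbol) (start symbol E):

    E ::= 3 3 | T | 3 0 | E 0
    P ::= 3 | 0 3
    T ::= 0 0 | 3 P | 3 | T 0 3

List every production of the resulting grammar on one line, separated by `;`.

Left recursion appears on E, T.
For E: α = {0}, β = {3 3, T, 3 0}. Rewrite as E → β E' and E' → α E' | ε.
For T: α = {0 3}, β = {0 0, 3 P, 3}. Rewrite as T → β T' and T' → α T' | ε.

E ::= 3 3 E' | T E' | 3 0 E'; P ::= 3 | 0 3; T ::= 0 0 T' | 3 P T' | 3 T'; E' ::= 0 E' | ε; T' ::= 0 3 T' | ε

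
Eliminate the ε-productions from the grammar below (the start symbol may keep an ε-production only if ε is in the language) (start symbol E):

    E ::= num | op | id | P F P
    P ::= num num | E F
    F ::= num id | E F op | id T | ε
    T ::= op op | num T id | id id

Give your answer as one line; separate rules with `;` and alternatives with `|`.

E ::= num | op | id | P F P | P P; P ::= num num | E F | E; F ::= num id | E F op | E op | id T; T ::= op op | num T id | id id

Nullable nonterminals: {F}.
ε ∉ L(G), so no ε-production is kept.
Expand every rule over subsets of its nullable positions: E → P F P gives P F P | P P. P → E F gives E F | E. F → E F op gives E F op | E op.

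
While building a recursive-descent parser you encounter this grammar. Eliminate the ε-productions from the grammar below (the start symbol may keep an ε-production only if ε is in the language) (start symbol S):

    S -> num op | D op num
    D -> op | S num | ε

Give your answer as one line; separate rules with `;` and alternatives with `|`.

Nullable nonterminals: {D}.
ε ∉ L(G), so no ε-production is kept.
For each production, add variants omitting each subset of nullable occurrences: S → D op num gives D op num | op num.

S -> num op | D op num | op num; D -> op | S num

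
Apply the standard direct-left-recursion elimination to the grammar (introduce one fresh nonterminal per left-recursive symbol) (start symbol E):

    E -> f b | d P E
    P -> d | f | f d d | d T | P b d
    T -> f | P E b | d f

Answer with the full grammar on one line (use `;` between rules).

Directly left-recursive nonterminal: P.
For P: α = {b d}, β = {d, f, f d d, d T}. Rewrite as P → β P' and P' → α P' | ε.

E -> f b | d P E; P -> d P' | f P' | f d d P' | d T P'; T -> f | P E b | d f; P' -> b d P' | ε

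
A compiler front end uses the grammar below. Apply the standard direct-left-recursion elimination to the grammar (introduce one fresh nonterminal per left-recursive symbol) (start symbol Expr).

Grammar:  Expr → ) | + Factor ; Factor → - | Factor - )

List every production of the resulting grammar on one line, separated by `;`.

Directly left-recursive nonterminal: Factor.
For Factor: α = {- )}, β = {-}. Rewrite as Factor → β Factor1 and Factor1 → α Factor1 | ε.

Expr → ) | + Factor; Factor → - Factor1; Factor1 → - ) Factor1 | ε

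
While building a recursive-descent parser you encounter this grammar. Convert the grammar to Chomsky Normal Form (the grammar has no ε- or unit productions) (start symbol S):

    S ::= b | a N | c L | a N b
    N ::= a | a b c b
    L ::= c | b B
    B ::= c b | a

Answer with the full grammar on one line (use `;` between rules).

Introduce a nonterminal for each terminal appearing in a rule of length ≥ 2: X1 → a, X2 → c, X3 → b.
Binarize each right-hand side of length ≥ 3 by chaining fresh nonterminals (Y1, Y2, …): affected rules were S → X1 N X3; N → X1 X3 X2 X3.

S ::= b | X1 N | X2 L | X1 Y1; N ::= a | X1 Y2; L ::= c | X3 B; B ::= X2 X3 | a; X1 ::= a; X2 ::= c; X3 ::= b; Y1 ::= N X3; Y2 ::= X3 Y3; Y3 ::= X2 X3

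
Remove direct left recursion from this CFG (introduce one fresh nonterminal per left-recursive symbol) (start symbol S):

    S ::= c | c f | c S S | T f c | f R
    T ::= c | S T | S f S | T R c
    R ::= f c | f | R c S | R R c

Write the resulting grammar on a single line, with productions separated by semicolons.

Directly left-recursive nonterminals: T, R.
For T: α = {R c}, β = {c, S T, S f S}. Rewrite as T → β T' and T' → α T' | ε.
For R: α = {c S, R c}, β = {f c, f}. Rewrite as R → β R' and R' → α R' | ε.

S ::= c | c f | c S S | T f c | f R; T ::= c T' | S T T' | S f S T'; R ::= f c R' | f R'; T' ::= R c T' | ε; R' ::= c S R' | R c R' | ε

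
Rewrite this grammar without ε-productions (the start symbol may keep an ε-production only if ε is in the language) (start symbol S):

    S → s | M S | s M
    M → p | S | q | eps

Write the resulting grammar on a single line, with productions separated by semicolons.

S → s | M S | s M; M → p | S | q

The nullable symbols are {M}.
ε ∉ L(G), so no ε-production is kept.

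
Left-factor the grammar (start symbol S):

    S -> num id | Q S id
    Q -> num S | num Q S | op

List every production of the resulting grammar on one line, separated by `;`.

S -> num id | Q S id; Q -> op | num Q'; Q' -> S | Q S

Q has alternatives sharing prefix 'num': factor to Q → num Q' with Q' → S | Q S.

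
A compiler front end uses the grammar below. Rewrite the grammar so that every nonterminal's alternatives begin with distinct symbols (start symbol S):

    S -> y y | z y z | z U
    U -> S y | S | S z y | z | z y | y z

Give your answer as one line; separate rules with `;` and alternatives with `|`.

S has alternatives sharing prefix 'z': factor to S → z S' with S' → y z | U.
U has alternatives sharing prefix 'S': factor to U → S U' with U' → y | ε | z y.
U has alternatives sharing prefix 'z': factor to U → z U'' with U'' → ε | y.

S -> y y | z S'; U -> y z | S U' | z U''; S' -> y z | U; U' -> y | ε | z y; U'' -> ε | y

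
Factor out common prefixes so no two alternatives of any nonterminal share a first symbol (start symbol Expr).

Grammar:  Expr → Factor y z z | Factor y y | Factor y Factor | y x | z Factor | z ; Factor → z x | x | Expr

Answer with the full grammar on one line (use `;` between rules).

Expr has alternatives sharing prefix 'Factor y': factor to Expr → Factor y Expr1 with Expr1 → z z | y | Factor.
Expr has alternatives sharing prefix 'z': factor to Expr → z Expr2 with Expr2 → Factor | ε.

Expr → y x | Factor y Expr1 | z Expr2; Factor → z x | x | Expr; Expr1 → z z | y | Factor; Expr2 → Factor | ε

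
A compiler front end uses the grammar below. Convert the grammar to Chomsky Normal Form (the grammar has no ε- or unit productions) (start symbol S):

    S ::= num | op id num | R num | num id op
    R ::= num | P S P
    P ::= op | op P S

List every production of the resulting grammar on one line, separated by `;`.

S ::= num | X1 Y1 | R X3 | X3 Y2; R ::= num | P Y3; P ::= op | X1 Y4; X1 ::= op; X2 ::= id; X3 ::= num; Y1 ::= X2 X3; Y2 ::= X2 X1; Y3 ::= S P; Y4 ::= P S

Introduce a nonterminal for each terminal appearing in a rule of length ≥ 2: X1 → op, X2 → id, X3 → num.
Binarize each right-hand side of length ≥ 3 by chaining fresh nonterminals (Y1, Y2, …): affected rules were S → X1 X2 X3; S → X3 X2 X1; R → P S P; P → X1 P S.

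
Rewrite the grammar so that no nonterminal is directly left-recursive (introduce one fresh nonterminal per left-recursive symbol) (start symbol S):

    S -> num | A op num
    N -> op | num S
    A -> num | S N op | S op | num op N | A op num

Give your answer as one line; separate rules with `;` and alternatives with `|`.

A is directly left-recursive.
For A: α = {op num}, β = {num, S N op, S op, num op N}. Rewrite as A → β A' and A' → α A' | ε.

S -> num | A op num; N -> op | num S; A -> num A' | S N op A' | S op A' | num op N A'; A' -> op num A' | eps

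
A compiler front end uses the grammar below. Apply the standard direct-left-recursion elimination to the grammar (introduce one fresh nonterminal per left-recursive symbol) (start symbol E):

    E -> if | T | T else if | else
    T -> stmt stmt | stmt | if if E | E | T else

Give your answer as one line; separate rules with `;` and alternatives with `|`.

Left recursion appears on T.
For T: α = {else}, β = {stmt stmt, stmt, if if E, E}. Rewrite as T → β T' and T' → α T' | ε.

E -> if | T | T else if | else; T -> stmt stmt T' | stmt T' | if if E T' | E T'; T' -> else T' | ε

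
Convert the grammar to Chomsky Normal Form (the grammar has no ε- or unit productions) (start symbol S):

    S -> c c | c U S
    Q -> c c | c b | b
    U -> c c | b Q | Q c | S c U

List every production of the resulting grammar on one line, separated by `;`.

Introduce a nonterminal for each terminal appearing in a rule of length ≥ 2: X1 → c, X2 → b.
Binarize each right-hand side of length ≥ 3 by chaining fresh nonterminals (Y1, Y2, …): affected rules were S → X1 U S; U → S X1 U.

S -> X1 X1 | X1 Y1; Q -> X1 X1 | X1 X2 | b; U -> X1 X1 | X2 Q | Q X1 | S Y2; X1 -> c; X2 -> b; Y1 -> U S; Y2 -> X1 U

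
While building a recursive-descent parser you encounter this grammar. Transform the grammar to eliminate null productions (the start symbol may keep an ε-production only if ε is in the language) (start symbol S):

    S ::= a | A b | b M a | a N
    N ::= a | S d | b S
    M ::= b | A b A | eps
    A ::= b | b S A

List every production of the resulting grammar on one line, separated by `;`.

S ::= a | A b | b M a | b a | a N; N ::= a | S d | b S; M ::= b | A b A; A ::= b | b S A

Nullable nonterminals: {M}.
ε ∉ L(G), so no ε-production is kept.
For each production, add variants omitting each subset of nullable occurrences: S → b M a gives b M a | b a.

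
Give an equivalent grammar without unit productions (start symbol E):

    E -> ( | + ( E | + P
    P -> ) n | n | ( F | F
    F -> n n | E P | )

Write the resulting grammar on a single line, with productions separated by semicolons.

Unit pairs: P ⇒* {F}.
For each unit pair (A, B), copy every non-unit production of B to A, then drop all unit productions.

E -> ( | + ( E | + P; P -> n n | E P | ) | ) n | n | ( F; F -> n n | E P | )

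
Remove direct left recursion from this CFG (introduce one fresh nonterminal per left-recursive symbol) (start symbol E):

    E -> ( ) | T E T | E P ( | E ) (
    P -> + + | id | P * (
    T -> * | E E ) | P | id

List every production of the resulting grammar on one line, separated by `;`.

E -> ( ) E' | T E T E'; P -> + + P' | id P'; T -> * | E E ) | P | id; E' -> P ( E' | ) ( E' | ε; P' -> * ( P' | ε

E, P are directly left-recursive.
For E: α = {P (, ) (}, β = {( ), T E T}. Rewrite as E → β E' and E' → α E' | ε.
For P: α = {* (}, β = {+ +, id}. Rewrite as P → β P' and P' → α P' | ε.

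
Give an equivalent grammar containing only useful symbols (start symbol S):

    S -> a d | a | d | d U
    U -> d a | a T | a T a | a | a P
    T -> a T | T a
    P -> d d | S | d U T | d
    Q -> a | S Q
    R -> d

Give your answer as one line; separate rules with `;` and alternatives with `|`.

S -> a d | a | d | d U; U -> d a | a | a P; P -> d d | S | d

Generating nonterminals: {P, Q, R, S, U}.
Reachable from S after that: {P, S, U}.
Removed useless symbols: {Q, R, T} and every production mentioning them.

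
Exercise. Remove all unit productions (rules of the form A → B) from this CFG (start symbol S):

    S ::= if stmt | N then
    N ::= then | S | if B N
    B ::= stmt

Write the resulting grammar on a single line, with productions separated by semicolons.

S ::= if stmt | N then; N ::= if stmt | N then | then | if B N; B ::= stmt

Unit pairs: N ⇒* {S}.
Replace each nonterminal's rules with the union of the non-unit rules of every nonterminal it unit-derives.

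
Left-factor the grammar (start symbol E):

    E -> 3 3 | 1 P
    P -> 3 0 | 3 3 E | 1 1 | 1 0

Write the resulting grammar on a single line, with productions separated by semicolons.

E -> 3 3 | 1 P; P -> 3 P' | 1 P''; P' -> 0 | 3 E; P'' -> 1 | 0

P has alternatives sharing prefix '3': factor to P → 3 P' with P' → 0 | 3 E.
P has alternatives sharing prefix '1': factor to P → 1 P'' with P'' → 1 | 0.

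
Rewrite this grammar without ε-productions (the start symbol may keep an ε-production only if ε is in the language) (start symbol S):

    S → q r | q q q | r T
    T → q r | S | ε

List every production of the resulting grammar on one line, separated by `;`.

Nullable set = {T}.
ε ∉ L(G), so no ε-production is kept.
Expand every rule over subsets of its nullable positions: S → r T gives r T | r.

S → q r | q q q | r T | r; T → q r | S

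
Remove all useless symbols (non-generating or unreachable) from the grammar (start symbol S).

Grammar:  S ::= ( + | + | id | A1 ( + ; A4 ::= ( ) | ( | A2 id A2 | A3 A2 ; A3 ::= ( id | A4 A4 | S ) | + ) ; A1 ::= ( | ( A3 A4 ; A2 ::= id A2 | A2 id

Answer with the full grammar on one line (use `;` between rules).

Generating nonterminals: {A1, A3, A4, S}.
Reachable from S after that: {A1, A3, A4, S}.
Removed useless symbols: {A2} and every production mentioning them.

S ::= ( + | + | id | A1 ( +; A4 ::= ( ) | (; A3 ::= ( id | A4 A4 | S ) | + ); A1 ::= ( | ( A3 A4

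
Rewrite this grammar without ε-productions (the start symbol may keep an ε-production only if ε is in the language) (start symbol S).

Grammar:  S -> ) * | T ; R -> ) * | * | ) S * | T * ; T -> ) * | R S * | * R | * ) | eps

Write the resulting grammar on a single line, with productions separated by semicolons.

S -> ) * | T | eps; R -> ) * | * | ) S * | T *; T -> ) * | R S * | R * | * R | * )

Nullable set = {S, T}.
ε ∈ L(G) since S is nullable, so keep S → ε.
For each production, add variants omitting each subset of nullable occurrences: T → R S * gives R S * | R *.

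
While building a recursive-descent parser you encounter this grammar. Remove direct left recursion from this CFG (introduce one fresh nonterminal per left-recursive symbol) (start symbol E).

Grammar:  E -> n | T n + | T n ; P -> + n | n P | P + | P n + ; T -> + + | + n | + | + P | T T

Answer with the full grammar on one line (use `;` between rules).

P, T are directly left-recursive.
For P: α = {+, n +}, β = {+ n, n P}. Rewrite as P → β P' and P' → α P' | ε.
For T: α = {T}, β = {+ +, + n, +, + P}. Rewrite as T → β T' and T' → α T' | ε.

E -> n | T n + | T n; P -> + n P' | n P P'; T -> + + T' | + n T' | + T' | + P T'; P' -> + P' | n + P' | epsilon; T' -> T T' | epsilon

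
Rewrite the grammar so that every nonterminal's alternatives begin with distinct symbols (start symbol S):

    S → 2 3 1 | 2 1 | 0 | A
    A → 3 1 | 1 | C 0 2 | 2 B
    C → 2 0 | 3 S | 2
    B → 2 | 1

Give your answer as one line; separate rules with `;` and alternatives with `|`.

S has alternatives sharing prefix '2': factor to S → 2 S' with S' → 3 1 | 1.
C has alternatives sharing prefix '2': factor to C → 2 C' with C' → 0 | ε.

S → 0 | A | 2 S'; A → 3 1 | 1 | C 0 2 | 2 B; C → 3 S | 2 C'; B → 2 | 1; S' → 3 1 | 1; C' → 0 | eps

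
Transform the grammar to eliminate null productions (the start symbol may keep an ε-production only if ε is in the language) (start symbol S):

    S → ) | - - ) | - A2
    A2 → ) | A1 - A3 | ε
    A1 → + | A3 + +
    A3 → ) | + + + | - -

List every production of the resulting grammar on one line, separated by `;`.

S → ) | - - ) | - A2 | -; A2 → ) | A1 - A3; A1 → + | A3 + +; A3 → ) | + + + | - -

Nullable set = {A2}.
ε ∉ L(G), so no ε-production is kept.
For each production, add variants omitting each subset of nullable occurrences: S → - A2 gives - A2 | -.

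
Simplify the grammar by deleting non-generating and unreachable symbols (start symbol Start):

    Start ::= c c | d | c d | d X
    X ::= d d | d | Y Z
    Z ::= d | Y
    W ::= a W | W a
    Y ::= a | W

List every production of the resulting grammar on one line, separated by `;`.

Start ::= c c | d | c d | d X; X ::= d d | d | Y Z; Z ::= d | Y; Y ::= a

Generating nonterminals: {Start, X, Y, Z}.
Reachable from Start after that: {Start, X, Y, Z}.
Removed useless symbols: {W} and every production mentioning them.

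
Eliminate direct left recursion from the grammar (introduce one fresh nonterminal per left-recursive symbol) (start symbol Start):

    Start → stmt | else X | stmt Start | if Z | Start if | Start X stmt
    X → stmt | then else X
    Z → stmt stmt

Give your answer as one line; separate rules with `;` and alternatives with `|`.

Start → stmt Start1 | else X Start1 | stmt Start Start1 | if Z Start1; X → stmt | then else X; Z → stmt stmt; Start1 → if Start1 | X stmt Start1 | ε

Directly left-recursive nonterminal: Start.
For Start: α = {if, X stmt}, β = {stmt, else X, stmt Start, if Z}. Rewrite as Start → β Start1 and Start1 → α Start1 | ε.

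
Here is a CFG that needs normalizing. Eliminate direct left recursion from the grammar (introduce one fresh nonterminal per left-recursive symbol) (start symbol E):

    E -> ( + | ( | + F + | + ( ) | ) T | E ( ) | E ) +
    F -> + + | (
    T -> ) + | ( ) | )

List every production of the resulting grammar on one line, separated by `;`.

Left recursion appears on E.
For E: α = {( ), ) +}, β = {( +, (, + F +, + ( ), ) T}. Rewrite as E → β E' and E' → α E' | ε.

E -> ( + E' | ( E' | + F + E' | + ( ) E' | ) T E'; F -> + + | (; T -> ) + | ( ) | ); E' -> ( ) E' | ) + E' | ε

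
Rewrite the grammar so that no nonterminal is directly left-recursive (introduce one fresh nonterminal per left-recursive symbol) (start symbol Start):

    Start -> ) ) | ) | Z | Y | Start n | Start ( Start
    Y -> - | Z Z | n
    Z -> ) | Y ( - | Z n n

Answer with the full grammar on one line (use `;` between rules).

Start -> ) ) Start1 | ) Start1 | Z Start1 | Y Start1; Y -> - | Z Z | n; Z -> ) Z1 | Y ( - Z1; Start1 -> n Start1 | ( Start Start1 | ε; Z1 -> n n Z1 | ε

Directly left-recursive nonterminals: Start, Z.
For Start: α = {n, ( Start}, β = {) ), ), Z, Y}. Rewrite as Start → β Start1 and Start1 → α Start1 | ε.
For Z: α = {n n}, β = {), Y ( -}. Rewrite as Z → β Z1 and Z1 → α Z1 | ε.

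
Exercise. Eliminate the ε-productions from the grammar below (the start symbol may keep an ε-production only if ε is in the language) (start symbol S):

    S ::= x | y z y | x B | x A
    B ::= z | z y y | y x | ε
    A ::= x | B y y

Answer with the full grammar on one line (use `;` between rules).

S ::= x | y z y | x B | x A; B ::= z | z y y | y x; A ::= x | B y y | y y

Nullable set = {B}.
ε ∉ L(G), so no ε-production is kept.
For each production, add variants omitting each subset of nullable occurrences: A → B y y gives B y y | y y.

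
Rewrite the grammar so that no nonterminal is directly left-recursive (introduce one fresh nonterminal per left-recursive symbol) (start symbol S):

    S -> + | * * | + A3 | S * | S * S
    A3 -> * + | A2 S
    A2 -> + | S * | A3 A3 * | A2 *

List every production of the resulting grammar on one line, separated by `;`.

S, A2 are directly left-recursive.
For S: α = {*, * S}, β = {+, * *, + A3}. Rewrite as S → β S' and S' → α S' | ε.
For A2: α = {*}, β = {+, S *, A3 A3 *}. Rewrite as A2 → β A2' and A2' → α A2' | ε.

S -> + S' | * * S' | + A3 S'; A3 -> * + | A2 S; A2 -> + A2' | S * A2' | A3 A3 * A2'; S' -> * S' | * S S' | ε; A2' -> * A2' | ε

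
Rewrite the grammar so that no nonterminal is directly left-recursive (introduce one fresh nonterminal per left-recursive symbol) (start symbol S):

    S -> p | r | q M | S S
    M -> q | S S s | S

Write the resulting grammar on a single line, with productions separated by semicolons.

S is directly left-recursive.
For S: α = {S}, β = {p, r, q M}. Rewrite as S → β S' and S' → α S' | ε.

S -> p S' | r S' | q M S'; M -> q | S S s | S; S' -> S S' | epsilon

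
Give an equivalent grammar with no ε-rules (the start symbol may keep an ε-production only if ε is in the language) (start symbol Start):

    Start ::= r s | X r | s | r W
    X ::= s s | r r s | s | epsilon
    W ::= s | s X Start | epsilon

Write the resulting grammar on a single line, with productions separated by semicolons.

Nullable nonterminals: {W, X}.
ε ∉ L(G), so no ε-production is kept.
For each production, add variants omitting each subset of nullable occurrences: Start → X r gives X r | r. W → s X Start gives s X Start | s Start.

Start ::= r s | X r | r | s | r W; X ::= s s | r r s | s; W ::= s | s X Start | s Start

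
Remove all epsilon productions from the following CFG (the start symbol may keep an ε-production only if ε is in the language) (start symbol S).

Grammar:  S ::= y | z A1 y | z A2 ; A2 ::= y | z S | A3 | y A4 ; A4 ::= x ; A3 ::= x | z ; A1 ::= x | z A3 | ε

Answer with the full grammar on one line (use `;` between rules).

S ::= y | z A1 y | z y | z A2; A2 ::= y | z S | A3 | y A4; A4 ::= x; A3 ::= x | z; A1 ::= x | z A3

Nullable nonterminals: {A1}.
ε ∉ L(G), so no ε-production is kept.
Expand every rule over subsets of its nullable positions: S → z A1 y gives z A1 y | z y.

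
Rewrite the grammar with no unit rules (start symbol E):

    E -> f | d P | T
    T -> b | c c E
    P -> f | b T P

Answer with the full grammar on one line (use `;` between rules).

Unit pairs: E ⇒* {T}.
For every A with A ⇒* B via unit rules, add B's non-unit alternatives to A; then delete every rule of the form X → Y.

E -> f | d P | b | c c E; T -> b | c c E; P -> f | b T P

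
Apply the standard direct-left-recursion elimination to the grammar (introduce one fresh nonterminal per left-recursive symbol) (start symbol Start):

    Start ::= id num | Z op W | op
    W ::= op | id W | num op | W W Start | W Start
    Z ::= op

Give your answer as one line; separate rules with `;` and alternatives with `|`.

Directly left-recursive nonterminal: W.
For W: α = {W Start, Start}, β = {op, id W, num op}. Rewrite as W → β W1 and W1 → α W1 | ε.

Start ::= id num | Z op W | op; W ::= op W1 | id W W1 | num op W1; Z ::= op; W1 ::= W Start W1 | Start W1 | ε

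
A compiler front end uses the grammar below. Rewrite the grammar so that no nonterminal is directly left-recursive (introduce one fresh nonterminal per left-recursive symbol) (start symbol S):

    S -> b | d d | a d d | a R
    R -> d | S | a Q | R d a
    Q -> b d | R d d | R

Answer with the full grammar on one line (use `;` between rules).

Left recursion appears on R.
For R: α = {d a}, β = {d, S, a Q}. Rewrite as R → β R' and R' → α R' | ε.

S -> b | d d | a d d | a R; R -> d R' | S R' | a Q R'; Q -> b d | R d d | R; R' -> d a R' | epsilon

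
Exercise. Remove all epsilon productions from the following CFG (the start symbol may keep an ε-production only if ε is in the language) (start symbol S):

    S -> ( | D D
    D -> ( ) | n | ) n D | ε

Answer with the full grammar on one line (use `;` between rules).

The nullable symbols are {D, S}.
ε ∈ L(G) since S is nullable, so keep S → ε.
Add the nullable-subset variants: S → D D gives D D | D. D → ) n D gives ) n D | ) n.

S -> ( | D D | D | ε; D -> ( ) | n | ) n D | ) n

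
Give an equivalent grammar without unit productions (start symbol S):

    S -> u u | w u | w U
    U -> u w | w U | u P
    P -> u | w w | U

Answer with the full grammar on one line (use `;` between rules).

Unit pairs: P ⇒* {U}.
For each unit pair (A, B), copy every non-unit production of B to A, then drop all unit productions.

S -> u u | w u | w U; U -> u w | w U | u P; P -> u w | w U | u P | u | w w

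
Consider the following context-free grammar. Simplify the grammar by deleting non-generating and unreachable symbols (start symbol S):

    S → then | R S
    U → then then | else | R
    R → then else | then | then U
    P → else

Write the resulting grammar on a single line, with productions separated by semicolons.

Generating nonterminals: {P, R, S, U}.
Reachable from S after that: {R, S, U}.
Removed useless symbols: {P} and every production mentioning them.

S → then | R S; U → then then | else | R; R → then else | then | then U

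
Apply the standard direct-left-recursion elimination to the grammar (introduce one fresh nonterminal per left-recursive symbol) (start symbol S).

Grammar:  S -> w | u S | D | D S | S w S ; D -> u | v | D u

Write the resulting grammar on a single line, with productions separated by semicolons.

Left recursion appears on S, D.
For S: α = {w S}, β = {w, u S, D, D S}. Rewrite as S → β S' and S' → α S' | ε.
For D: α = {u}, β = {u, v}. Rewrite as D → β D' and D' → α D' | ε.

S -> w S' | u S S' | D S' | D S S'; D -> u D' | v D'; S' -> w S S' | eps; D' -> u D' | eps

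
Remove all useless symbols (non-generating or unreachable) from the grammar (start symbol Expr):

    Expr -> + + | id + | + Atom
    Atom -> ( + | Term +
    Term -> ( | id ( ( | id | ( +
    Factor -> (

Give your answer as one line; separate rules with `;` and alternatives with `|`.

Generating nonterminals: {Atom, Expr, Factor, Term}.
Reachable from Expr after that: {Atom, Expr, Term}.
Removed useless symbols: {Factor} and every production mentioning them.

Expr -> + + | id + | + Atom; Atom -> ( + | Term +; Term -> ( | id ( ( | id | ( +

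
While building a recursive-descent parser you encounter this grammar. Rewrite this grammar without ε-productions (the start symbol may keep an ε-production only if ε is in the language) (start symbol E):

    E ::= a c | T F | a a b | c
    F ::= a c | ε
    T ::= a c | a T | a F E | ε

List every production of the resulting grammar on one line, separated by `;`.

Nullable set = {E, F, T}.
ε ∈ L(G) since E is nullable, so keep E → ε.
Add the nullable-subset variants: E → T F gives T F | T | F. T → a T gives a T | a. T → a F E gives a F E | a F | a E.

E ::= a c | T F | T | F | a a b | c | ε; F ::= a c; T ::= a c | a T | a | a F E | a F | a E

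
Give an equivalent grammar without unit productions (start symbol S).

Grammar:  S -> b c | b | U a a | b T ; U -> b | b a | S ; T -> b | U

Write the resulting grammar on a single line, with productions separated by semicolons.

Unit pairs: T ⇒* {S, U}; U ⇒* {S}.
For every A with A ⇒* B via unit rules, add B's non-unit alternatives to A; then delete every rule of the form X → Y.

S -> b c | b | U a a | b T; U -> b | b a | b c | U a a | b T; T -> b | b a | b c | U a a | b T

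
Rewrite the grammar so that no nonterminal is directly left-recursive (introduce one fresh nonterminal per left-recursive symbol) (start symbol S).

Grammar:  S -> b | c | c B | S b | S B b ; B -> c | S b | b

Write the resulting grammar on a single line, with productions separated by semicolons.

S is directly left-recursive.
For S: α = {b, B b}, β = {b, c, c B}. Rewrite as S → β S' and S' → α S' | ε.

S -> b S' | c S' | c B S'; B -> c | S b | b; S' -> b S' | B b S' | ε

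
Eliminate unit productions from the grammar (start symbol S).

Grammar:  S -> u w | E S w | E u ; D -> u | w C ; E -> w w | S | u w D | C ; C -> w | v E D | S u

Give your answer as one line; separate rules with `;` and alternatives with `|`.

Unit pairs: E ⇒* {C, S}.
For each unit pair (A, B), copy every non-unit production of B to A, then drop all unit productions.

S -> u w | E S w | E u; D -> u | w C; E -> w w | u w D | w | v E D | S u | u w | E S w | E u; C -> w | v E D | S u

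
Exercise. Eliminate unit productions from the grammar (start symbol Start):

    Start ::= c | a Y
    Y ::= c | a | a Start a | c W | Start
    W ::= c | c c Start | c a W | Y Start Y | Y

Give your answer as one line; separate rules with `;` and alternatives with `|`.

Start ::= c | a Y; Y ::= c | a Y | a | a Start a | c W; W ::= c | a Y | a | a Start a | c W | c c Start | c a W | Y Start Y

Unit pairs: W ⇒* {Start, Y}; Y ⇒* {Start}.
For every A with A ⇒* B via unit rules, add B's non-unit alternatives to A; then delete every rule of the form X → Y.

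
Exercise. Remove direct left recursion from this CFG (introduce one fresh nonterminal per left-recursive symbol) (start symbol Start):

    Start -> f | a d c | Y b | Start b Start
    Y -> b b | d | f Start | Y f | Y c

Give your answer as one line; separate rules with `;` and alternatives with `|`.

Start -> f Start1 | a d c Start1 | Y b Start1; Y -> b b Y1 | d Y1 | f Start Y1; Start1 -> b Start Start1 | ε; Y1 -> f Y1 | c Y1 | ε

Start, Y are directly left-recursive.
For Start: α = {b Start}, β = {f, a d c, Y b}. Rewrite as Start → β Start1 and Start1 → α Start1 | ε.
For Y: α = {f, c}, β = {b b, d, f Start}. Rewrite as Y → β Y1 and Y1 → α Y1 | ε.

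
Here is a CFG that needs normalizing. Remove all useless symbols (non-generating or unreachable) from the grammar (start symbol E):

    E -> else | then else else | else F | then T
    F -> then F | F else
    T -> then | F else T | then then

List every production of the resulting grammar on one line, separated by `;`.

E -> else | then else else | then T; T -> then | then then

Generating nonterminals: {E, T}.
Reachable from E after that: {E, T}.
Removed useless symbols: {F} and every production mentioning them.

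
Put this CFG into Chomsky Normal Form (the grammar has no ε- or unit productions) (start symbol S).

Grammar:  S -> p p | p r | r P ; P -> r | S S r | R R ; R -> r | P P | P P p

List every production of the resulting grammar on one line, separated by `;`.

Introduce a nonterminal for each terminal appearing in a rule of length ≥ 2: X1 → p, X2 → r.
Binarize each right-hand side of length ≥ 3 by chaining fresh nonterminals (Y1, Y2, …): affected rules were P → S S X2; R → P P X1.

S -> X1 X1 | X1 X2 | X2 P; P -> r | S Y1 | R R; R -> r | P P | P Y2; X1 -> p; X2 -> r; Y1 -> S X2; Y2 -> P X1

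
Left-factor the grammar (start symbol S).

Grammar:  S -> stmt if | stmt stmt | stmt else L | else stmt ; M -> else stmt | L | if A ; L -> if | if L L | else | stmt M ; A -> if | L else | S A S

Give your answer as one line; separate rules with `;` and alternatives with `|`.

S has alternatives sharing prefix 'stmt': factor to S → stmt S' with S' → if | stmt | else L.
L has alternatives sharing prefix 'if': factor to L → if L' with L' → ε | L L.

S -> else stmt | stmt S'; M -> else stmt | L | if A; L -> else | stmt M | if L'; A -> if | L else | S A S; S' -> if | stmt | else L; L' -> ε | L L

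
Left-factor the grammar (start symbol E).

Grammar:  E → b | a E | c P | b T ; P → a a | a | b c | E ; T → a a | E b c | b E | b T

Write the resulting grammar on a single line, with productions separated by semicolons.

E → a E | c P | b E'; P → b c | E | a P'; T → a a | E b c | b T'; E' → epsilon | T; P' → a | epsilon; T' → E | T

E has alternatives sharing prefix 'b': factor to E → b E' with E' → ε | T.
P has alternatives sharing prefix 'a': factor to P → a P' with P' → a | ε.
T has alternatives sharing prefix 'b': factor to T → b T' with T' → E | T.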